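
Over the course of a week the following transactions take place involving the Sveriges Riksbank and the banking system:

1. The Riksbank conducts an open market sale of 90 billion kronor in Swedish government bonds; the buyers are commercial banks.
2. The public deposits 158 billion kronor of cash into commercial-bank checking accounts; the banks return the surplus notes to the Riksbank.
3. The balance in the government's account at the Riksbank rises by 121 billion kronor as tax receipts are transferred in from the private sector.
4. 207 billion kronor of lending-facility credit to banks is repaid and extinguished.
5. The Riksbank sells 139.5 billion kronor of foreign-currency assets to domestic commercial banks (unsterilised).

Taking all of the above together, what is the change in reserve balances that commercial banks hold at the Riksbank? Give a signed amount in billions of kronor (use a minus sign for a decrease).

OMO sale (to banks) 90 billion kronor: the buying banks pay out of their reserve balances → −90B.
Currency deposit 158 billion kronor: returned notes are swapped for reserve credit → +158B.
Government account inflow 121 billion kronor: funds move from bank reserves into the government account → −121B.
Discount-window repayment 207 billion kronor: repayment is debited from reserves → −207B.
FX sale 139.5 billion kronor: the buying banks pay out of their reserve balances → −139.5B.
Net: −90 + 158 − 121 − 207 − 139.5 = -399.5 billion.

-399.5 billion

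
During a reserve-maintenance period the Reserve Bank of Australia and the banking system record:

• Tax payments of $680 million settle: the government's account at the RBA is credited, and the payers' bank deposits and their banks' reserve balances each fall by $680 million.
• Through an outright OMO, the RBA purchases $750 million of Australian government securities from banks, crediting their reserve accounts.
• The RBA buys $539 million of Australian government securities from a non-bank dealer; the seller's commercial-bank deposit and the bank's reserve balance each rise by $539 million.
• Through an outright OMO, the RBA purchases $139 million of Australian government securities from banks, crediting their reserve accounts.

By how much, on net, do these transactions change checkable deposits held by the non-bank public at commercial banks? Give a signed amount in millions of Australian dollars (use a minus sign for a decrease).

-$141 million

Government account inflow $680 million: non-bank counterparties' bank balances fall → −$680M.
OMO purchase (from banks) $750 million: the counterparty is a bank, so public deposits are unchanged → 0.
Asset purchase (from non-banks) $539 million: non-bank counterparties' bank balances rise → +$539M.
OMO purchase (from banks) $139 million: the counterparty is a bank, so public deposits are unchanged → 0.
Net: −680 + 0 + 539 + 0 = -$141 million.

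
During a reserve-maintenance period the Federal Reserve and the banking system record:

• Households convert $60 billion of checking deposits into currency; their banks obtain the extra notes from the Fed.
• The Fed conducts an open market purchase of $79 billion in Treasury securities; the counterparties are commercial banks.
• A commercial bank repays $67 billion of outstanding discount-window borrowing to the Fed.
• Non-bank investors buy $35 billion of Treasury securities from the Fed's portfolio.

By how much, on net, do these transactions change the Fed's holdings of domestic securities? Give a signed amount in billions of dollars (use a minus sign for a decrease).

Currency withdrawal $60 billion: the Fed's securities portfolio is untouched → 0.
OMO purchase (from banks) $79 billion: securities added to the Fed's portfolio → +$79B.
Discount-window repayment $67 billion: the Fed's securities portfolio is untouched → 0.
Asset sale (to non-banks) $35 billion: securities removed from the Fed's portfolio → −$35B.
Net: 0 + 79 + 0 − 35 = +$44 billion.

+$44 billion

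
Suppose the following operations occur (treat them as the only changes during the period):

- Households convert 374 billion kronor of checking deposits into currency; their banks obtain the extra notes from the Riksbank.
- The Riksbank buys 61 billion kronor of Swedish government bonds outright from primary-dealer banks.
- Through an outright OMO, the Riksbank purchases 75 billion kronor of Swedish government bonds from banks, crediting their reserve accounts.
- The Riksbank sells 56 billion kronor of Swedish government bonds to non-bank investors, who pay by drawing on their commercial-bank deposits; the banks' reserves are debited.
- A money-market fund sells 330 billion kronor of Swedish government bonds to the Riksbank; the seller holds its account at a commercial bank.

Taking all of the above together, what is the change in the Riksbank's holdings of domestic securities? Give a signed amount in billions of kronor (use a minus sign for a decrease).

Currency withdrawal 374 billion kronor: the Riksbank's securities portfolio is untouched → 0.
OMO purchase (from banks) 61 billion kronor: securities added to the Riksbank's portfolio → +61B.
OMO purchase (from banks) 75 billion kronor: securities added to the Riksbank's portfolio → +75B.
Asset sale (to non-banks) 56 billion kronor: securities removed from the Riksbank's portfolio → −56B.
Asset purchase (from non-banks) 330 billion kronor: securities added to the Riksbank's portfolio → +330B.
Net: 0 + 61 + 75 − 56 + 330 = +410 billion.

+410 billion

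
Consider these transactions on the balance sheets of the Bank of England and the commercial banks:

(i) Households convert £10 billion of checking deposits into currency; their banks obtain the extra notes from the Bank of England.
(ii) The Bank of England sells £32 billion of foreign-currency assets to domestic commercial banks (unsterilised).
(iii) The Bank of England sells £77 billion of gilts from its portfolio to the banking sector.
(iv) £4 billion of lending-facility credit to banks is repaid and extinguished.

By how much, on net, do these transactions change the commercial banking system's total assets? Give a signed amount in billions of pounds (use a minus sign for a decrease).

-£14 billion

Currency withdrawal £10 billion: bank balance sheets shrink → −£10B.
FX sale £32 billion: just an asset swap on bank balance sheets → 0.
OMO sale (to banks) £77 billion: just an asset swap on bank balance sheets → 0.
Discount-window repayment £4 billion: bank balance sheets shrink → −£4B.
Net: −10 + 0 + 0 − 4 = -£14 billion.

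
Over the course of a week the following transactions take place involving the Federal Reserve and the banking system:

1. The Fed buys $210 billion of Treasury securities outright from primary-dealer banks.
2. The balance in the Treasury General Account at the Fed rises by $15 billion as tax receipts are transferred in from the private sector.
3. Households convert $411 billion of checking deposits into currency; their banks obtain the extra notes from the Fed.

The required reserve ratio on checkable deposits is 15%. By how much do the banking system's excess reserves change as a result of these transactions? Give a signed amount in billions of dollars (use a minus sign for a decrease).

OMO purchase (from banks) $210 billion: reserves +$210B, deposits 0.
Government account inflow $15 billion: reserves −$15B, deposits −$15B.
Currency withdrawal $411 billion: reserves −$411B, deposits −$411B.
Totals: Δreserves = −$216B, Δdeposits = −$426B.
Δrequired reserves = 15% × −$426B = −$63.9B.
Δexcess reserves = Δreserves − Δrequired = −$216B − (−$63.9B) = -$152.1 billion.

-$152.1 billion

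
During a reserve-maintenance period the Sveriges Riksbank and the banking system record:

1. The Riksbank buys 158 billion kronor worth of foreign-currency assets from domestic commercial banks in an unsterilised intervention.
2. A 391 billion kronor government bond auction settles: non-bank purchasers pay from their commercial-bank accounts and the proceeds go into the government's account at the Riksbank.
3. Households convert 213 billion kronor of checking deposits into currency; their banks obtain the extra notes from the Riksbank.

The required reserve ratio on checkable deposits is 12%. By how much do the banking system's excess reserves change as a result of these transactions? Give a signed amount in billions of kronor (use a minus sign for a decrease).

-373.52 billion

FX purchase 158 billion kronor: reserves +158B, deposits 0.
Government account inflow 391 billion kronor: reserves −391B, deposits −391B.
Currency withdrawal 213 billion kronor: reserves −213B, deposits −213B.
Totals: Δreserves = −446B, Δdeposits = −604B.
Δrequired reserves = 12% × −604B = −72.48B.
Δexcess reserves = Δreserves − Δrequired = −446B − (−72.48B) = -373.52 billion.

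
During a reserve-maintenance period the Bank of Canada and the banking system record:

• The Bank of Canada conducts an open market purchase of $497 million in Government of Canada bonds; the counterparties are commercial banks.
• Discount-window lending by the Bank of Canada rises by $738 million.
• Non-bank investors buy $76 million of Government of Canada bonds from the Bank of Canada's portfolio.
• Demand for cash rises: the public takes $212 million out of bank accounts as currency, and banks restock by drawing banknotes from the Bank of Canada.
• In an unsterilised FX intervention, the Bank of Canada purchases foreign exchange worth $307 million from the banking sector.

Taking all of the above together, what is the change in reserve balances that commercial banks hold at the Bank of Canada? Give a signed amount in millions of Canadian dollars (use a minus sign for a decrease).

+$1254 million

Bank of Canada balance sheet:
  Assets:      Securities +$421M, Loans to banks +$738M, Foreign assets +$307M
  Liabilities: Bank reserves +$1254M, Currency in circulation +$212M
So the change in reserve balances that commercial banks hold at the Bank of Canada is +$1254 million.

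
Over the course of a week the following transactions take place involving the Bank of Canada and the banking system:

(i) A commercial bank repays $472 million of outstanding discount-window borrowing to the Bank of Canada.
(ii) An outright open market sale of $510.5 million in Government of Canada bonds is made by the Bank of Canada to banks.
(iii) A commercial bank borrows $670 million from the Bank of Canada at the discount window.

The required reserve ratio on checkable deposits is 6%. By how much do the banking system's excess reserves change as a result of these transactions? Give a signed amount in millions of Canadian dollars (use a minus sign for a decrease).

-$312.5 million

Discount-window repayment $472 million: reserves −$472M, deposits 0.
OMO sale (to banks) $510.5 million: reserves −$510.5M, deposits 0.
Discount-window loan $670 million: reserves +$670M, deposits 0.
Totals: Δreserves = −$312.5M, Δdeposits = 0.
Δrequired reserves = 6% × 0 = 0.
Δexcess reserves = Δreserves − Δrequired = −$312.5M − (0) = -$312.5 million.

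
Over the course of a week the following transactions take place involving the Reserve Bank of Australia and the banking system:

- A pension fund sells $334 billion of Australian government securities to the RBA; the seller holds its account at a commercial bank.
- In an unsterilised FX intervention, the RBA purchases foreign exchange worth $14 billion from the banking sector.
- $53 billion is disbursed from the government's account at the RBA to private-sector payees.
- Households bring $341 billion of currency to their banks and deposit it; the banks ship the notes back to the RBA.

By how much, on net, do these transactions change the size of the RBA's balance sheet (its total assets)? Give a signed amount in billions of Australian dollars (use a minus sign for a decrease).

Asset purchase (from non-banks) $334 billion: an RBA asset is acquired → +$334B.
FX purchase $14 billion: an RBA asset is acquired → +$14B.
Government spending $53 billion: only the composition of liabilities changes → 0.
Currency deposit $341 billion: only the composition of liabilities changes → 0.
Net: 334 + 14 + 0 + 0 = +$348 billion.

+$348 billion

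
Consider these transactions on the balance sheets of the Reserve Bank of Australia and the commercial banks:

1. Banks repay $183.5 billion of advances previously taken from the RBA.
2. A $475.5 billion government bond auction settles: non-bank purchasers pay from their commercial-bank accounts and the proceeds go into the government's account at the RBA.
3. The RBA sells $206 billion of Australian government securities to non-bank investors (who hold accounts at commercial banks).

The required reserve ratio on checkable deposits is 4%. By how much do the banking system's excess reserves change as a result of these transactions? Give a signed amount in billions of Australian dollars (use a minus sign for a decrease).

Discount-window repayment $183.5 billion: reserves −$183.5B, deposits 0.
Government account inflow $475.5 billion: reserves −$475.5B, deposits −$475.5B.
Asset sale (to non-banks) $206 billion: reserves −$206B, deposits −$206B.
Totals: Δreserves = −$865B, Δdeposits = −$681.5B.
Δrequired reserves = 4% × −$681.5B = −$27.26B.
Δexcess reserves = Δreserves − Δrequired = −$865B − (−$27.26B) = -$837.74 billion.

-$837.74 billion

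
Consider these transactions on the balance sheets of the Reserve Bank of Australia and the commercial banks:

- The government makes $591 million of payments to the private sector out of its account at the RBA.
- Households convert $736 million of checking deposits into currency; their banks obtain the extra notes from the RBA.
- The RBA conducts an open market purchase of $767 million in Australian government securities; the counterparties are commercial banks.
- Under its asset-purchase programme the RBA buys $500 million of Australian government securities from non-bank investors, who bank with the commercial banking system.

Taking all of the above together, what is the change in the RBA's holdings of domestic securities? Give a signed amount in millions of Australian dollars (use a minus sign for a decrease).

RBA balance sheet:
  Assets:      Securities +$1267M
  Liabilities: Bank reserves +$1122M, Currency in circulation +$736M, Government deposits −$591M
So the change in the RBA's holdings of domestic securities is +$1267 million.

+$1267 million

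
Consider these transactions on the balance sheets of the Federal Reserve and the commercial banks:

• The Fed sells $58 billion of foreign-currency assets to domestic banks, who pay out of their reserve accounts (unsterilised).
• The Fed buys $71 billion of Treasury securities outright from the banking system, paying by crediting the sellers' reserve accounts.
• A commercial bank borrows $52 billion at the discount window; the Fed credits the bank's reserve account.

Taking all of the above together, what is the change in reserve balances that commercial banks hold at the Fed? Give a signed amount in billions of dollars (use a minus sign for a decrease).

FX sale $58 billion: the buying banks pay out of their reserve balances → −$58B.
OMO purchase (from banks) $71 billion: the Fed pays by crediting reserve accounts → +$71B.
Discount-window loan $52 billion: the loan is credited to the bank's reserve account → +$52B.
Net: −58 + 71 + 52 = +$65 billion.

+$65 billion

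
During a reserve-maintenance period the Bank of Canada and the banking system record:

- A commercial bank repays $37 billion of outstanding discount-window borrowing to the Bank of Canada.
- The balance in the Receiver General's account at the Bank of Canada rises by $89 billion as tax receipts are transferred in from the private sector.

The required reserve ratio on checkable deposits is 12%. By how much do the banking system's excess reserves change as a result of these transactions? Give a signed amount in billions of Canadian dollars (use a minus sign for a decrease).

-$115.32 billion

Discount-window repayment $37 billion: reserves −$37B, deposits 0.
Government account inflow $89 billion: reserves −$89B, deposits −$89B.
Totals: Δreserves = −$126B, Δdeposits = −$89B.
Δrequired reserves = 12% × −$89B = −$10.68B.
Δexcess reserves = Δreserves − Δrequired = −$126B − (−$10.68B) = -$115.32 billion.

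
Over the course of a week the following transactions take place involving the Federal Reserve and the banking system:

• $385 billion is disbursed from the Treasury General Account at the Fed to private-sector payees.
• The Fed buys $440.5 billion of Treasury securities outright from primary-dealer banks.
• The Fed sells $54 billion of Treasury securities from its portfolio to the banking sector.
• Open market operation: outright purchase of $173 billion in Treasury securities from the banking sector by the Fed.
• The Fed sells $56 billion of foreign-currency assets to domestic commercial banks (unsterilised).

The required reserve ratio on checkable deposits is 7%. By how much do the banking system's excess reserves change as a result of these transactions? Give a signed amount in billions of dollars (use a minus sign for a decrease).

+$861.55 billion

Government spending $385 billion: reserves +$385B, deposits +$385B.
OMO purchase (from banks) $440.5 billion: reserves +$440.5B, deposits 0.
OMO sale (to banks) $54 billion: reserves −$54B, deposits 0.
OMO purchase (from banks) $173 billion: reserves +$173B, deposits 0.
FX sale $56 billion: reserves −$56B, deposits 0.
Totals: Δreserves = +$888.5B, Δdeposits = +$385B.
Δrequired reserves = 7% × +$385B = +$26.95B.
Δexcess reserves = Δreserves − Δrequired = +$888.5B − (+$26.95B) = +$861.55 billion.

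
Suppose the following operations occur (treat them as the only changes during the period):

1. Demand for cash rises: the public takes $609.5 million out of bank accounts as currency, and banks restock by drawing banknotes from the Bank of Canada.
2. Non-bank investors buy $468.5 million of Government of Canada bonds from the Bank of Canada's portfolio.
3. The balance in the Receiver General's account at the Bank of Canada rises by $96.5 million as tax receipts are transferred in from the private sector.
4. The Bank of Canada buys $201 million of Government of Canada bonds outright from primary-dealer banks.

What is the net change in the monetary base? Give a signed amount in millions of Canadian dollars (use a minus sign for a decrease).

-$364 million

Currency withdrawal $609.5 million: just a shift between currency and reserves — both are base money → 0.
Asset sale (to non-banks) $468.5 million: Bank of Canada balance sheet contracts → −$468.5M.
Government account inflow $96.5 million: reserves shift to a non-base liability → −$96.5M.
OMO purchase (from banks) $201 million: Bank of Canada balance sheet expands → +$201M.
Net: 0 − 468.5 − 96.5 + 201 = -$364 million.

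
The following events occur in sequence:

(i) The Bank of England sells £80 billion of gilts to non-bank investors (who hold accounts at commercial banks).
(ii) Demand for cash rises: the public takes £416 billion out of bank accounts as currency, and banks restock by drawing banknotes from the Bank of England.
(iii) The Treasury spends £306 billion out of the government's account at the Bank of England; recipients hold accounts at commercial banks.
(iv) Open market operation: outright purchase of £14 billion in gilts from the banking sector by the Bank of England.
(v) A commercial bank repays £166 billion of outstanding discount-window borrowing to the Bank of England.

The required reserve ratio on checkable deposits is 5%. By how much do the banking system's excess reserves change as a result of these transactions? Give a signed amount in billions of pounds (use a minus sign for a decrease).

-£332.5 billion

Asset sale (to non-banks) £80 billion: reserves −£80B, deposits −£80B.
Currency withdrawal £416 billion: reserves −£416B, deposits −£416B.
Government spending £306 billion: reserves +£306B, deposits +£306B.
OMO purchase (from banks) £14 billion: reserves +£14B, deposits 0.
Discount-window repayment £166 billion: reserves −£166B, deposits 0.
Totals: Δreserves = −£342B, Δdeposits = −£190B.
Δrequired reserves = 5% × −£190B = −£9.5B.
Δexcess reserves = Δreserves − Δrequired = −£342B − (−£9.5B) = -£332.5 billion.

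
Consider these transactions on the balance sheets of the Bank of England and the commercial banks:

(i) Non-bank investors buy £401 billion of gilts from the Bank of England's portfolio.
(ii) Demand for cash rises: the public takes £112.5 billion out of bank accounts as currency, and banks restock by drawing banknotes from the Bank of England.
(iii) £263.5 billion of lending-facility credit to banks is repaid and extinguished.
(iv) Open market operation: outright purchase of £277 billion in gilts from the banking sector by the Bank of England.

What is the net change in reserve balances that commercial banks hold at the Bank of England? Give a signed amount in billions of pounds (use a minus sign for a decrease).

-£500 billion

Asset sale (to non-banks) £401 billion: the non-bank buyers' banks settle from reserves → −£401B.
Currency withdrawal £112.5 billion: banks swap reserves for currency → −£112.5B.
Discount-window repayment £263.5 billion: repayment is debited from reserves → −£263.5B.
OMO purchase (from banks) £277 billion: the Bank of England pays by crediting reserve accounts → +£277B.
Net: −401 − 112.5 − 263.5 + 277 = -£500 billion.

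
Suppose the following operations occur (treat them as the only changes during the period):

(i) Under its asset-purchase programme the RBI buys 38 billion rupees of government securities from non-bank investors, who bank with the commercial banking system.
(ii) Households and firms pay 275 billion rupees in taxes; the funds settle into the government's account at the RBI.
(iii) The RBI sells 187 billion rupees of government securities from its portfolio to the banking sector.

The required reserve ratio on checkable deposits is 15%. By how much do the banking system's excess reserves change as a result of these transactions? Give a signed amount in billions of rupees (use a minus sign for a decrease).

-388.45 billion

Asset purchase (from non-banks) 38 billion rupees: reserves +38B, deposits +38B.
Government account inflow 275 billion rupees: reserves −275B, deposits −275B.
OMO sale (to banks) 187 billion rupees: reserves −187B, deposits 0.
Totals: Δreserves = −424B, Δdeposits = −237B.
Δrequired reserves = 15% × −237B = −35.55B.
Δexcess reserves = Δreserves − Δrequired = −424B − (−35.55B) = -388.45 billion.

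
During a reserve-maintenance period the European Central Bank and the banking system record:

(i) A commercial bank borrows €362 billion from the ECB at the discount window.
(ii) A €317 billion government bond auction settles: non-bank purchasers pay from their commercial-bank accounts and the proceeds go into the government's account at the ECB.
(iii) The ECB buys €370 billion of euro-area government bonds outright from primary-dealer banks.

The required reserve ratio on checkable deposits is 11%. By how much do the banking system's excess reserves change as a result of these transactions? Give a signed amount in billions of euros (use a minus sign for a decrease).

+€449.87 billion

Discount-window loan €362 billion: reserves +€362B, deposits 0.
Government account inflow €317 billion: reserves −€317B, deposits −€317B.
OMO purchase (from banks) €370 billion: reserves +€370B, deposits 0.
Totals: Δreserves = +€415B, Δdeposits = −€317B.
Δrequired reserves = 11% × −€317B = −€34.87B.
Δexcess reserves = Δreserves − Δrequired = +€415B − (−€34.87B) = +€449.87 billion.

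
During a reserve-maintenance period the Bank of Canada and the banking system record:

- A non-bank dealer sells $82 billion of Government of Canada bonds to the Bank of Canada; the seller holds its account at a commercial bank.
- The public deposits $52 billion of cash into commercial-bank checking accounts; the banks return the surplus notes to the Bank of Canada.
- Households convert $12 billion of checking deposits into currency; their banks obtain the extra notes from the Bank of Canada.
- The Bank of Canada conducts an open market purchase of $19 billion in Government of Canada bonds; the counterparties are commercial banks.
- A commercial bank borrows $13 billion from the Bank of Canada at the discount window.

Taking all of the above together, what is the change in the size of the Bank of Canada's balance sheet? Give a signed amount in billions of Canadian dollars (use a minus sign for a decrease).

Bank of Canada balance sheet:
  Assets:      Securities +$101B, Loans to banks +$13B
  Liabilities: Bank reserves +$154B, Currency in circulation −$40B
Change in total Bank of Canada assets = +$114 billion.

+$114 billion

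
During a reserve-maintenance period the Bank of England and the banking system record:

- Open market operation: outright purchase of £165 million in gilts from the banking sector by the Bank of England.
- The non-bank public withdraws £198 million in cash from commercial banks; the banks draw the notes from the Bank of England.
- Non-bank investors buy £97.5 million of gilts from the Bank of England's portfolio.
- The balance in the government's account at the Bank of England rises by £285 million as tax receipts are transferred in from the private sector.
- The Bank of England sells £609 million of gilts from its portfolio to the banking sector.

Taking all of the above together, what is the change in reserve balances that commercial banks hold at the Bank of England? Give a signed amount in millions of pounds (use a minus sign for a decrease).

-£1024.5 million

Bank of England balance sheet:
  Assets:      Securities −£541.5M
  Liabilities: Bank reserves −£1024.5M, Currency in circulation +£198M, Government deposits +£285M
So the change in reserve balances that commercial banks hold at the Bank of England is -£1024.5 million.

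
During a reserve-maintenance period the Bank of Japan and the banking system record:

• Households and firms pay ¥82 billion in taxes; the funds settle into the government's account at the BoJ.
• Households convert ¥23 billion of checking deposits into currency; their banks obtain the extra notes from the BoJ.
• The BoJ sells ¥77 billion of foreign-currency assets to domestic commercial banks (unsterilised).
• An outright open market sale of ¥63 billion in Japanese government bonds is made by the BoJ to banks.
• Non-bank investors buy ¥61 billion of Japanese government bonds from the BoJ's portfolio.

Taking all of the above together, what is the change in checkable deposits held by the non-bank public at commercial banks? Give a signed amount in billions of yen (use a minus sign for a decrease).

Government account inflow ¥82 billion: non-bank counterparties' bank balances fall → −¥82B.
Currency withdrawal ¥23 billion: non-bank counterparties' bank balances fall → −¥23B.
FX sale ¥77 billion: the counterparty is a bank, so public deposits are unchanged → 0.
OMO sale (to banks) ¥63 billion: the counterparty is a bank, so public deposits are unchanged → 0.
Asset sale (to non-banks) ¥61 billion: non-bank counterparties' bank balances fall → −¥61B.
Net: −82 − 23 + 0 + 0 − 61 = -¥166 billion.

-¥166 billion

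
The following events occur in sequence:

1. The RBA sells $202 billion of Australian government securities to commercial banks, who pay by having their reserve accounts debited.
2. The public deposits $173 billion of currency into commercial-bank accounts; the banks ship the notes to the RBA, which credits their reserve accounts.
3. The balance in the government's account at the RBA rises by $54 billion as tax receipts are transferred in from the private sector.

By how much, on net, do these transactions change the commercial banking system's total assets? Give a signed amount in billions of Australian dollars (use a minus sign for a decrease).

RBA balance sheet:
  Assets:      Securities −$202B
  Liabilities: Bank reserves −$83B, Currency in circulation −$173B, Government deposits +$54B
Commercial banking system:
  Assets:      Reserves at CB −$83B, Securities +$202B
  Liabilities: Checkable deposits +$119B
Change in total bank assets = +$119 billion.

+$119 billion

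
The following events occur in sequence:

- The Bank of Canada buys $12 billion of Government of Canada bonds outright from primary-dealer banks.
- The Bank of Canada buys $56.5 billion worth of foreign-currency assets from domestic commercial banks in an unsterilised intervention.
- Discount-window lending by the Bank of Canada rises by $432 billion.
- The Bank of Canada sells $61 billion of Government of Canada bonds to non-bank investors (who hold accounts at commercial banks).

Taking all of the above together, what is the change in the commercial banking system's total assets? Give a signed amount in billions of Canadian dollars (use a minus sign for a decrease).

+$371 billion

Bank of Canada balance sheet:
  Assets:      Securities −$49B, Loans to banks +$432B, Foreign assets +$56.5B
  Liabilities: Bank reserves +$439.5B
Commercial banking system:
  Assets:      Reserves at CB +$439.5B, Securities −$12B, Foreign assets −$56.5B
  Liabilities: Checkable deposits −$61B, Borrowings from CB +$432B
Change in total bank assets = +$371 billion.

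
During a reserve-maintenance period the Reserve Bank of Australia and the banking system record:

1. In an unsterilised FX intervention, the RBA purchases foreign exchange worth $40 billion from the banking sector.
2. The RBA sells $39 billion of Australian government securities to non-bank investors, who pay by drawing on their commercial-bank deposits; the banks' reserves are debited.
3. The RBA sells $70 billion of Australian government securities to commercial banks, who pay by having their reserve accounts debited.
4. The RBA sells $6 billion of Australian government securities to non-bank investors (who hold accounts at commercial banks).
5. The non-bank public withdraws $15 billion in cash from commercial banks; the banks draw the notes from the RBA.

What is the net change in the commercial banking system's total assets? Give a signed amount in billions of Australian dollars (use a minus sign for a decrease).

-$60 billion

FX purchase $40 billion: just an asset swap on bank balance sheets → 0.
Asset sale (to non-banks) $39 billion: bank balance sheets shrink → −$39B.
OMO sale (to banks) $70 billion: just an asset swap on bank balance sheets → 0.
Asset sale (to non-banks) $6 billion: bank balance sheets shrink → −$6B.
Currency withdrawal $15 billion: bank balance sheets shrink → −$15B.
Net: 0 − 39 + 0 − 6 − 15 = -$60 billion.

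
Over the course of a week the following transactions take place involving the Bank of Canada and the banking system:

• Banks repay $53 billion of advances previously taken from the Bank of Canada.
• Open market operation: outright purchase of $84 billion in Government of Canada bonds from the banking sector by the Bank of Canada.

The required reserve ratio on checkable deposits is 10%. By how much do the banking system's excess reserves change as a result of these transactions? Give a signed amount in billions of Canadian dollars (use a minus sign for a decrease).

+$31 billion

Discount-window repayment $53 billion: reserves −$53B, deposits 0.
OMO purchase (from banks) $84 billion: reserves +$84B, deposits 0.
Totals: Δreserves = +$31B, Δdeposits = 0.
Δrequired reserves = 10% × 0 = 0.
Δexcess reserves = Δreserves − Δrequired = +$31B − (0) = +$31 billion.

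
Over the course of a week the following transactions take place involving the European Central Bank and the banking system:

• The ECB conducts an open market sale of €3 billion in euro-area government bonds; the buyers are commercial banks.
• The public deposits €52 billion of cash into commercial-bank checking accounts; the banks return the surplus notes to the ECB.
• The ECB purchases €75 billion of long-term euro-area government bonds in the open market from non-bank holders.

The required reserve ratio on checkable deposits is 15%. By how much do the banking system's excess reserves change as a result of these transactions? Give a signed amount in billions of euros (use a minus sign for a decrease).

OMO sale (to banks) €3 billion: reserves −€3B, deposits 0.
Currency deposit €52 billion: reserves +€52B, deposits +€52B.
Asset purchase (from non-banks) €75 billion: reserves +€75B, deposits +€75B.
Totals: Δreserves = +€124B, Δdeposits = +€127B.
Δrequired reserves = 15% × +€127B = +€19.05B.
Δexcess reserves = Δreserves − Δrequired = +€124B − (+€19.05B) = +€104.95 billion.

+€104.95 billion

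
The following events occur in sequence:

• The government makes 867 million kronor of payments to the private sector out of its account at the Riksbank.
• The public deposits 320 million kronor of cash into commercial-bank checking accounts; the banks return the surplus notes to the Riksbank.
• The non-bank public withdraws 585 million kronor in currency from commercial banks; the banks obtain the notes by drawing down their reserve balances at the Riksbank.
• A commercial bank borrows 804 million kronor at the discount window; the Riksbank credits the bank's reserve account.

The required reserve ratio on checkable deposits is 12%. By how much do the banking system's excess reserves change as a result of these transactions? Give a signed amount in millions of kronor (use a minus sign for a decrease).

Government spending 867 million kronor: reserves +867M, deposits +867M.
Currency deposit 320 million kronor: reserves +320M, deposits +320M.
Currency withdrawal 585 million kronor: reserves −585M, deposits −585M.
Discount-window loan 804 million kronor: reserves +804M, deposits 0.
Totals: Δreserves = +1406M, Δdeposits = +602M.
Δrequired reserves = 12% × +602M = +72.24M.
Δexcess reserves = Δreserves − Δrequired = +1406M − (+72.24M) = +1333.76 million.

+1333.76 million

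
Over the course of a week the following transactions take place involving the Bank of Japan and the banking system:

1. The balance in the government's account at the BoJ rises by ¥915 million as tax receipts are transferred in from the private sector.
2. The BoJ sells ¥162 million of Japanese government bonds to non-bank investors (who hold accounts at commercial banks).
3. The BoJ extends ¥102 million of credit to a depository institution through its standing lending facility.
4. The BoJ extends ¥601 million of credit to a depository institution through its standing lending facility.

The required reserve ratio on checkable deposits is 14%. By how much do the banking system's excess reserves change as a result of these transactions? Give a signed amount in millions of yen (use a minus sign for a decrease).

Government account inflow ¥915 million: reserves −¥915M, deposits −¥915M.
Asset sale (to non-banks) ¥162 million: reserves −¥162M, deposits −¥162M.
Discount-window loan ¥102 million: reserves +¥102M, deposits 0.
Discount-window loan ¥601 million: reserves +¥601M, deposits 0.
Totals: Δreserves = −¥374M, Δdeposits = −¥1077M.
Δrequired reserves = 14% × −¥1077M = −¥150.78M.
Δexcess reserves = Δreserves − Δrequired = −¥374M − (−¥150.78M) = -¥223.22 million.

-¥223.22 million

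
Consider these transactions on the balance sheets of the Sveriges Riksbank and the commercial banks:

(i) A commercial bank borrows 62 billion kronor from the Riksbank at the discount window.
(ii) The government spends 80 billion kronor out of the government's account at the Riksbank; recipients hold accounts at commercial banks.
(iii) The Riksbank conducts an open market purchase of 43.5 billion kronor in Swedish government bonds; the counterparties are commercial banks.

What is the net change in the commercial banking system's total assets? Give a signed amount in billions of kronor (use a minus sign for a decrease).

Discount-window loan 62 billion kronor: bank balance sheets expand → +62B.
Government spending 80 billion kronor: bank balance sheets expand → +80B.
OMO purchase (from banks) 43.5 billion kronor: just an asset swap on bank balance sheets → 0.
Net: 62 + 80 + 0 = +142 billion.

+142 billion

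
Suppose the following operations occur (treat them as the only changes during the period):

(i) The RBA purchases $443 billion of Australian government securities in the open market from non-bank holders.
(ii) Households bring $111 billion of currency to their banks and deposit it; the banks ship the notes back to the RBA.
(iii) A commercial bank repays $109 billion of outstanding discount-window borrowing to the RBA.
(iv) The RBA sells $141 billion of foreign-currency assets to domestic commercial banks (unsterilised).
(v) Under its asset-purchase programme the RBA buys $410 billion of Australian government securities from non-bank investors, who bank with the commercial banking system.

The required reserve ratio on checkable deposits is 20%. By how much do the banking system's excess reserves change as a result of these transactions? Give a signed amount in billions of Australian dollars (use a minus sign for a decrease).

Asset purchase (from non-banks) $443 billion: reserves +$443B, deposits +$443B.
Currency deposit $111 billion: reserves +$111B, deposits +$111B.
Discount-window repayment $109 billion: reserves −$109B, deposits 0.
FX sale $141 billion: reserves −$141B, deposits 0.
Asset purchase (from non-banks) $410 billion: reserves +$410B, deposits +$410B.
Totals: Δreserves = +$714B, Δdeposits = +$964B.
Δrequired reserves = 20% × +$964B = +$192.8B.
Δexcess reserves = Δreserves − Δrequired = +$714B − (+$192.8B) = +$521.2 billion.

+$521.2 billion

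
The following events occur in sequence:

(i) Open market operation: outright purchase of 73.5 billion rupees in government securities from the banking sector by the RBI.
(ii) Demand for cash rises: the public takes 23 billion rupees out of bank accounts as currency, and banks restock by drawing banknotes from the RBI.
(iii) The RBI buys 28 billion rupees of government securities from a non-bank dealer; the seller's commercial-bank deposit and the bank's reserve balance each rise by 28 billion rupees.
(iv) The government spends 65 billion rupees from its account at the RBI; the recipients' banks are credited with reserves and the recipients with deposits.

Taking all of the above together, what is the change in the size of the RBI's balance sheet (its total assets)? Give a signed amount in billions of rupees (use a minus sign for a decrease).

+101.5 billion

RBI balance sheet:
  Assets:      Securities +101.5B
  Liabilities: Bank reserves +143.5B, Currency in circulation +23B, Government deposits −65B
Change in total RBI assets = +101.5 billion.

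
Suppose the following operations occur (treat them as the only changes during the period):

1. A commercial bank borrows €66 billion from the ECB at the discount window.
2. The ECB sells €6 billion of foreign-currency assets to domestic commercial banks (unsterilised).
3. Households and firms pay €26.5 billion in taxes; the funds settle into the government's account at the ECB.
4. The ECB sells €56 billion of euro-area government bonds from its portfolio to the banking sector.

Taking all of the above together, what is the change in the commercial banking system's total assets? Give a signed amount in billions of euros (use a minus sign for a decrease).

Discount-window loan €66 billion: bank balance sheets expand → +€66B.
FX sale €6 billion: just an asset swap on bank balance sheets → 0.
Government account inflow €26.5 billion: bank balance sheets shrink → −€26.5B.
OMO sale (to banks) €56 billion: just an asset swap on bank balance sheets → 0.
Net: 66 + 0 − 26.5 + 0 = +€39.5 billion.

+€39.5 billion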